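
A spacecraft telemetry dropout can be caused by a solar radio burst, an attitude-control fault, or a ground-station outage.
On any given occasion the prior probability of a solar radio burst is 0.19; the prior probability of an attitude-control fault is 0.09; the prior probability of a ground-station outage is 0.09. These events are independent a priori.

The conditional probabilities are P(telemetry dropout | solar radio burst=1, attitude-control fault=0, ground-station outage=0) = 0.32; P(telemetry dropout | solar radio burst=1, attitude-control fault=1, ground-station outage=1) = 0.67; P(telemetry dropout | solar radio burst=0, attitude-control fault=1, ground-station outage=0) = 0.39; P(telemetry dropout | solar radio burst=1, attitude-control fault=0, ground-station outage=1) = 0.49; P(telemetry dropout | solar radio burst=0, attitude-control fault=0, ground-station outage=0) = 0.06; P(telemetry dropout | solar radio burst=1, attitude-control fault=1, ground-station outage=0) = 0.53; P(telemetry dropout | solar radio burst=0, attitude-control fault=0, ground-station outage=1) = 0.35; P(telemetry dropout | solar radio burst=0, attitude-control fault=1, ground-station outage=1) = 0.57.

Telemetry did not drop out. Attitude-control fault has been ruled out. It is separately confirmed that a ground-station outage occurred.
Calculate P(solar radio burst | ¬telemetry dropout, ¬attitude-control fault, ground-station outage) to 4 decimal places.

P(¬telemetry dropout | ¬attitude-control fault, ground-station outage) = 0.65·0.81 + 0.51·0.19 = 0.526500 + 0.096900 = 0.623400
Restricting to configurations with solar radio burst present: 0.51·0.19 = 0.096900.
P(solar radio burst | ¬telemetry dropout, ¬attitude-control fault, ground-station outage) = 0.096900 / 0.623400 ≈ 0.1554

P(solar radio burst | ¬telemetry dropout, ¬attitude-control fault, ground-station outage) ≈ 0.1554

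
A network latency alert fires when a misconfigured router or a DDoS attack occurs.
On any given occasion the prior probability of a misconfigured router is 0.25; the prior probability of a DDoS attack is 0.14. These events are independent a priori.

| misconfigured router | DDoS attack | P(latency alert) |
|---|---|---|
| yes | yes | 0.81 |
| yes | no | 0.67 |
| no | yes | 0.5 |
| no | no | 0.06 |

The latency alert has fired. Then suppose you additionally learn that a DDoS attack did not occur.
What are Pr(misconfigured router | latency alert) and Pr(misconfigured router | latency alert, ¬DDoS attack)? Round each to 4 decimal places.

Pr(misconfigured router | latency alert) ≈ 0.6540; Pr(misconfigured router | latency alert, ¬DDoS attack) ≈ 0.7882

P(latency alert) = 0.06×0.75×0.86 + 0.5×0.75×0.14 + 0.67×0.25×0.86 + 0.81×0.25×0.14 = 0.038700 + 0.052500 + 0.144050 + 0.028350 = 0.263600
Restricting to configurations with misconfigured router present: 0.144050 + 0.028350 = 0.172400.
So P(misconfigured router | latency alert) = 0.172400/0.263600 ≈ 0.6540.

Now also conditioning on DDoS attack≠true:
By total probability over both values of misconfigured router:
  P(latency alert | ¬DDoS attack) = 0.06*0.75 + 0.67*0.25
        = 0.045000 + 0.167500 = 0.212500
Keeping only the misconfigured router-present terms gives 0.167500, so
  P(misconfigured router | latency alert, ¬DDoS attack) = 0.167500 / 0.212500 ≈ 0.7882
With DDoS attack excluded, misconfigured router must carry more of the explanatory weight for the latency alert.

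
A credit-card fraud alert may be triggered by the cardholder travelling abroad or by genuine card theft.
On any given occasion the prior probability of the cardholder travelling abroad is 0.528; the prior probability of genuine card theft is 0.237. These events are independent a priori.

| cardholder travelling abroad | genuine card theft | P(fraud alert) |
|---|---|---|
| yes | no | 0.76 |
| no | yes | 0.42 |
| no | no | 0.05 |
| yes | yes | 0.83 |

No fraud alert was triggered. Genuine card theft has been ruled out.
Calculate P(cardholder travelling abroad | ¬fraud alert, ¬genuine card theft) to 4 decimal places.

P(¬fraud alert | ¬genuine card theft) = 0.95·0.472 + 0.24·0.528 = 0.448400 + 0.126720 = 0.575120
The cardholder travelling abroad-present share is 0.24·0.528 = 0.126720.
P(cardholder travelling abroad | ¬fraud alert, ¬genuine card theft) = 0.126720 / 0.575120 ≈ 0.2203

P(cardholder travelling abroad | ¬fraud alert, ¬genuine card theft) ≈ 0.2203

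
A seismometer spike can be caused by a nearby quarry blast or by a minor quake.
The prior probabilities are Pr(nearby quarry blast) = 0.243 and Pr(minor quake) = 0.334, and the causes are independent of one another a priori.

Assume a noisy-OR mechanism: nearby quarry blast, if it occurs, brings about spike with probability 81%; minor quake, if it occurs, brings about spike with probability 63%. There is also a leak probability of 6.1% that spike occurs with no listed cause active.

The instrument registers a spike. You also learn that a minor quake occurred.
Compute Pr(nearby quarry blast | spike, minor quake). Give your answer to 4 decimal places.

Under noisy-OR, P(spike | causes) = 1 − (1−0.061)·∏(1−qᵢ) over the active causes.
Sum P(spike|·) weighted by the priors over both values of nearby quarry blast:
  P(spike | minor quake) = 0.65257×0.757 + 0.933988×0.243
        = 0.493995 + 0.226959 = 0.720954
Configurations with nearby quarry blast contribute 0.226959, so
  P(nearby quarry blast | spike, minor quake) = 0.226959 / 0.720954 ≈ 0.3148

Pr(nearby quarry blast | spike, minor quake) ≈ 0.3148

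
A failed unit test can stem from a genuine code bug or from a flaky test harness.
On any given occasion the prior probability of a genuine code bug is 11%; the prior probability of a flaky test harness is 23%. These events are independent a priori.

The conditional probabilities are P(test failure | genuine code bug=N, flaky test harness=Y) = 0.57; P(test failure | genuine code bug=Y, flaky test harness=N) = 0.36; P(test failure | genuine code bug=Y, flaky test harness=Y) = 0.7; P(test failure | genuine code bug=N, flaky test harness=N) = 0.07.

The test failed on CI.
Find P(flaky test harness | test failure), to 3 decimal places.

For the numerator, keep only flaky test harness=true terms: 0.116679 + 0.017710 = 0.134389
Normalizer over all consistent configurations: 0.07×0.89×0.77 + 0.57×0.89×0.23 + 0.36×0.11×0.77 + 0.7×0.11×0.23 = 0.212852
Posterior = 0.134389 / 0.212852 ≈ 0.631

P(flaky test harness | test failure) ≈ 0.631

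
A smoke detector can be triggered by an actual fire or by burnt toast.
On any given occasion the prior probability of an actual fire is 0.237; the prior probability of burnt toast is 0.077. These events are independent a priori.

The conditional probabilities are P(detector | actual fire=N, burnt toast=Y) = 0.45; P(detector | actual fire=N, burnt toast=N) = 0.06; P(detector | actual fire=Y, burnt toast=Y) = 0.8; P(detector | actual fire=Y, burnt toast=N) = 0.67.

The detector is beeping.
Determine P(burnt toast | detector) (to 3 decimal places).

P(burnt toast | detector) ≈ 0.179

P(detector) = 0.06×0.763×0.923 + 0.45×0.763×0.077 + 0.67×0.237×0.923 + 0.8×0.237×0.077 = 0.042255 + 0.026438 + 0.146563 + 0.014599 = 0.229855
Restricting to configurations with burnt toast present: 0.026438 + 0.014599 = 0.041037.
P(burnt toast | detector) = 0.041037 / 0.229855 ≈ 0.179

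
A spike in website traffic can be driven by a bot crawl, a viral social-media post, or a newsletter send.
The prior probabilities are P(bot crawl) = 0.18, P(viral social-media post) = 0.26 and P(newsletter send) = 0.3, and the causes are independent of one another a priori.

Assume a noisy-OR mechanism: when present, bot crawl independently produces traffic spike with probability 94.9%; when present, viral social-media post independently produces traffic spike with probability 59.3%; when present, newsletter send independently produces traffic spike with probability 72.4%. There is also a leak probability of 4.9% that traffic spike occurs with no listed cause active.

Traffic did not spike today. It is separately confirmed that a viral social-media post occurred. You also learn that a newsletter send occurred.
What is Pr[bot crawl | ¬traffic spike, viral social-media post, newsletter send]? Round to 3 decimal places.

Under noisy-OR, P(traffic spike | causes) = 1 − (1−0.049)·∏(1−qᵢ) over the active causes.
Weight on bot crawl=true, given the evidence: 0.005448×0.18 = 0.000981
Normalizer over all consistent configurations: 0.106828×0.82 + 0.005448×0.18 = 0.088580
Posterior = 0.000981 / 0.088580 ≈ 0.011

Pr[bot crawl | ¬traffic spike, viral social-media post, newsletter send] ≈ 0.011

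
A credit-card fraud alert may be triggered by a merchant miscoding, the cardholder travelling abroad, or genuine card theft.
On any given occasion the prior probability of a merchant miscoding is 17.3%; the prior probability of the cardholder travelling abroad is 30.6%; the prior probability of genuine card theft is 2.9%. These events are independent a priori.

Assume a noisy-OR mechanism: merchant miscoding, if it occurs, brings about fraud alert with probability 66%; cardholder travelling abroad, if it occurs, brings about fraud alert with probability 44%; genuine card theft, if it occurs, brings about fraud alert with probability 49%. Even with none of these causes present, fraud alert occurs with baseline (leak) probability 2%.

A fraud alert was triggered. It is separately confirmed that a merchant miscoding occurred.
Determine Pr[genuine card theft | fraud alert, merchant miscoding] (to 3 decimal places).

Under noisy-OR, P(fraud alert | causes) = 1 − (1−0.02)·∏(1−qᵢ) over the active causes.
Weight on genuine card theft=true, given the evidence: 0.016706 + 0.008030 = 0.024736
Normalizer over all consistent configurations: 0.6668·0.694·0.971 + 0.830068·0.694·0.029 + 0.813408·0.306·0.971 + 0.904838·0.306·0.029 = 0.715760
P(genuine card theft | fraud alert, merchant miscoding) = 0.024736/0.715760 ≈ 0.035

Pr[genuine card theft | fraud alert, merchant miscoding] ≈ 0.035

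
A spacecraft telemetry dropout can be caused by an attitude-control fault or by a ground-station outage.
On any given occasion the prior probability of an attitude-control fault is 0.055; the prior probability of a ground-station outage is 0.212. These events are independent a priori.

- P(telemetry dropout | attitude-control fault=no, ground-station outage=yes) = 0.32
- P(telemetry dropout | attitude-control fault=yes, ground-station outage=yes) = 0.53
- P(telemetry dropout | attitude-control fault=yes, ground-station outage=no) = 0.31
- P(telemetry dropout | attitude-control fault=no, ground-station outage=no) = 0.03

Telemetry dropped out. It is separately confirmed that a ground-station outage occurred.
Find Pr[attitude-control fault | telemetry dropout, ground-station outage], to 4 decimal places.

Pr[attitude-control fault | telemetry dropout, ground-station outage] ≈ 0.0879

Numerator (weight on configurations with attitude-control fault): 0.53*0.055 = 0.029150
Normalizer over all consistent configurations: 0.32*0.945 + 0.53*0.055 = 0.331550
P(attitude-control fault | telemetry dropout, ground-station outage) = 0.029150/0.331550 ≈ 0.0879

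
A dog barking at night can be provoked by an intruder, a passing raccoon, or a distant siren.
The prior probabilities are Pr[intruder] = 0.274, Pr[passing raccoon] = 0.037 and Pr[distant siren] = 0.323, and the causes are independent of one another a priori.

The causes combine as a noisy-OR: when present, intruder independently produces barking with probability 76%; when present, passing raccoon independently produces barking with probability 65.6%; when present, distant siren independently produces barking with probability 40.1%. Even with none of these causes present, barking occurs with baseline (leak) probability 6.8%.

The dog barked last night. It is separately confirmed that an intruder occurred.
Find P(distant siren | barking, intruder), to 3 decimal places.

Under noisy-OR, P(barking | causes) = 1 − (1−0.068)·∏(1−qᵢ) over the active causes.
By total probability over the 4 (passing raccoon, distant siren) configurations:
  P(barking | intruder) = 0.77632·0.963·0.677 + 0.866016·0.963·0.323 + 0.923054·0.037·0.677 + 0.953909·0.037·0.323
        = 0.506123 + 0.269373 + 0.023122 + 0.011400 = 0.810018
The terms with distant siren present sum to 0.280773, so
  P(distant siren | barking, intruder) = 0.280773 / 0.810018 ≈ 0.347

P(distant siren | barking, intruder) ≈ 0.347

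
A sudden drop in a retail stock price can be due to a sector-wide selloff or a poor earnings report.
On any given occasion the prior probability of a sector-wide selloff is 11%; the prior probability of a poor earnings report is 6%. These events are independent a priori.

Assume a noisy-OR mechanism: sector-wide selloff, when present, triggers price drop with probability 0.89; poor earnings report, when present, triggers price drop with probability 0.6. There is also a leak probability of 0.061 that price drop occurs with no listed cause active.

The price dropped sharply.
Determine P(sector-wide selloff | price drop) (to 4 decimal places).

P(sector-wide selloff | price drop) ≈ 0.5400

Under noisy-OR, P(price drop | causes) = 1 − (1−0.061)·∏(1−qᵢ) over the active causes.
For the numerator, keep only sector-wide selloff=true terms: 0.092720 + 0.006327 = 0.099047
Denominator P(price drop): 0.061×0.89×0.94 + 0.6244×0.89×0.06 + 0.89671×0.11×0.94 + 0.958684×0.11×0.06 = 0.183423
Posterior = 0.099047 / 0.183423 ≈ 0.5400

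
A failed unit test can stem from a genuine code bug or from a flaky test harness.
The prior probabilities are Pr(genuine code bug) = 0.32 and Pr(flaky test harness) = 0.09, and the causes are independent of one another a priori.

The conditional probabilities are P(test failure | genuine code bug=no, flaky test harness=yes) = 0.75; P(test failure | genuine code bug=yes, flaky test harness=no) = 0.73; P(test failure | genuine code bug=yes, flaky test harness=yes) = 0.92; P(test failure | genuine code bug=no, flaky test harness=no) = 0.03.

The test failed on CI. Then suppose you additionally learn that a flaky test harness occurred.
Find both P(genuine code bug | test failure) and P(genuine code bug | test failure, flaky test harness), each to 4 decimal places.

For the numerator, keep only genuine code bug=true terms: 0.212576 + 0.026496 = 0.239072
The normalizing constant is 0.03×0.68×0.91 + 0.75×0.68×0.09 + 0.73×0.32×0.91 + 0.92×0.32×0.09 = 0.303536
Posterior = 0.239072 / 0.303536 ≈ 0.7876

With the extra evidence:
Sum P(test failure|·) weighted by the priors over both values of genuine code bug:
  P(test failure | flaky test harness) = 0.75×0.68 + 0.92×0.32
        = 0.510000 + 0.294400 = 0.804400
Configurations with genuine code bug contribute 0.294400, so
  P(genuine code bug | test failure, flaky test harness) = 0.294400 / 0.804400 ≈ 0.3660
Conditioning on flaky test harness lowers the posterior on genuine code bug: the classic explaining-away effect in a common-effect structure.

P(genuine code bug | test failure) ≈ 0.7876; P(genuine code bug | test failure, flaky test harness) ≈ 0.3660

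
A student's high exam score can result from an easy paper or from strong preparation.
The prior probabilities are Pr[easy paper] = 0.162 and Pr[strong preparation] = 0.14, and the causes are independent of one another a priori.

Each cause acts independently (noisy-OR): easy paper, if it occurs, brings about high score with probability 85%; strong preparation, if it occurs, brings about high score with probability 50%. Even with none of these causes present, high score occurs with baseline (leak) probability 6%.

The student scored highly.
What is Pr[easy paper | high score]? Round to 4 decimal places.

Pr[easy paper | high score] ≈ 0.5718

Under noisy-OR, P(high score | causes) = 1 − (1−0.06)·∏(1−qᵢ) over the active causes.
P(high score) = 0.06·0.838·0.86 + 0.53·0.838·0.14 + 0.859·0.162·0.86 + 0.9295·0.162·0.14 = 0.043241 + 0.062180 + 0.119676 + 0.021081 = 0.246178
The easy paper-present share is 0.119676 + 0.021081 = 0.140757.
P(easy paper | high score) = 0.140757 / 0.246178 ≈ 0.5718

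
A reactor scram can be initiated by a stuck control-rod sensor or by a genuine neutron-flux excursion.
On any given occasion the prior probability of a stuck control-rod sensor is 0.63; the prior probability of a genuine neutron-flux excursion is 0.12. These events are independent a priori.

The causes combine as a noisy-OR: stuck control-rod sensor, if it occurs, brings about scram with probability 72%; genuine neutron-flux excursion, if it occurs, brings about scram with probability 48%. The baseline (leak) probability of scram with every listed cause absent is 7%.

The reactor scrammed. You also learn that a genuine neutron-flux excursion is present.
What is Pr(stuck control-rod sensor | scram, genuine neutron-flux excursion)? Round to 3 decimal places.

Under noisy-OR, P(scram | causes) = 1 − (1−0.07)·∏(1−qᵢ) over the active causes.
Weight on stuck control-rod sensor=true, given the evidence: 0.864592*0.63 = 0.544693
The normalizing constant is 0.5164*0.37 + 0.864592*0.63 = 0.735761
P(stuck control-rod sensor | scram, genuine neutron-flux excursion) = 0.544693/0.735761 ≈ 0.740

Pr(stuck control-rod sensor | scram, genuine neutron-flux excursion) ≈ 0.740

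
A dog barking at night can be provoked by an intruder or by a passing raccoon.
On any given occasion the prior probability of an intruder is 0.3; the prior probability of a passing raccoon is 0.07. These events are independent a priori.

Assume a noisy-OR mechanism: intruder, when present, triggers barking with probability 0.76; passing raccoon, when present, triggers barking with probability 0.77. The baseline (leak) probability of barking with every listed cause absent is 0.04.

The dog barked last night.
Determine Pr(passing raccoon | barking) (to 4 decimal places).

Pr(passing raccoon | barking) ≈ 0.1943

Under noisy-OR, P(barking | causes) = 1 − (1−0.04)·∏(1−qᵢ) over the active causes.
P(barking) = 0.04*0.7*0.93 + 0.7792*0.7*0.07 + 0.7696*0.3*0.93 + 0.947008*0.3*0.07 = 0.026040 + 0.038181 + 0.214718 + 0.019887 = 0.298826
The passing raccoon-present share is 0.038181 + 0.019887 = 0.058068.
P(passing raccoon | barking) = 0.058068 / 0.298826 ≈ 0.1943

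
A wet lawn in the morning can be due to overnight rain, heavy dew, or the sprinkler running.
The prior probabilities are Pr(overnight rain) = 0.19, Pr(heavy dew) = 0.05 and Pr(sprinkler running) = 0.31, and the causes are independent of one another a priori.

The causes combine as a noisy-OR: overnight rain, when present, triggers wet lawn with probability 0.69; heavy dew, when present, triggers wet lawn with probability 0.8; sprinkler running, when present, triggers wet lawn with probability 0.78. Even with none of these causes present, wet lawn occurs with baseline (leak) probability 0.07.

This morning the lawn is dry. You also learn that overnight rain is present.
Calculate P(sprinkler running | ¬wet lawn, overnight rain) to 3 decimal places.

Under noisy-OR, P(wet lawn | causes) = 1 − (1−0.07)·∏(1−qᵢ) over the active causes.
By total probability over the 4 (heavy dew, sprinkler running) configurations:
  P(¬wet lawn | overnight rain) = 0.2883*0.95*0.69 + 0.063426*0.95*0.31 + 0.05766*0.05*0.69 + 0.012685*0.05*0.31
        = 0.188981 + 0.018679 + 0.001989 + 0.000197 = 0.209846
Configurations with sprinkler running contribute 0.018876, so
  P(sprinkler running | ¬wet lawn, overnight rain) = 0.018876 / 0.209846 ≈ 0.090

P(sprinkler running | ¬wet lawn, overnight rain) ≈ 0.090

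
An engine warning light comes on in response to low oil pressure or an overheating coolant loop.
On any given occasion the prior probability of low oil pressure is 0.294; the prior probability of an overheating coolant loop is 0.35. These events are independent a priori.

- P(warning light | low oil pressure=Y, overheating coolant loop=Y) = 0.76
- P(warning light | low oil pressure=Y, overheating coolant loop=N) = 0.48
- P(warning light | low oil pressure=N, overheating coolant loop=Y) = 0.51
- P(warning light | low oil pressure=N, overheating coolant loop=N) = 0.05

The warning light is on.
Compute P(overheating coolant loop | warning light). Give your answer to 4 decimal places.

Weight on overheating coolant loop=true, given the evidence: 0.126021 + 0.078204 = 0.204225
Denominator P(warning light): 0.05*0.706*0.65 + 0.51*0.706*0.35 + 0.48*0.294*0.65 + 0.76*0.294*0.35 = 0.318898
Posterior = 0.204225 / 0.318898 ≈ 0.6404

P(overheating coolant loop | warning light) ≈ 0.6404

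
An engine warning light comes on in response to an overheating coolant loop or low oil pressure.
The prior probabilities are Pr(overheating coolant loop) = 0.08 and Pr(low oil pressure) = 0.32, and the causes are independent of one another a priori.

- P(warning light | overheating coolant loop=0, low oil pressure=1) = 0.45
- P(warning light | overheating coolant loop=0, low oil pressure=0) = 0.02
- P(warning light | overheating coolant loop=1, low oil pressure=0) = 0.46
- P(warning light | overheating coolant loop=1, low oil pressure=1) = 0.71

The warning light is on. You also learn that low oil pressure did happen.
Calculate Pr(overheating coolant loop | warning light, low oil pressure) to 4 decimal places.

Enumerate both values of overheating coolant loop and weight by the priors:
  P(warning light | low oil pressure) = 0.45*0.92 + 0.71*0.08
        = 0.414000 + 0.056800 = 0.470800
The terms with overheating coolant loop present sum to 0.056800, so
  P(overheating coolant loop | warning light, low oil pressure) = 0.056800 / 0.470800 ≈ 0.1206

Pr(overheating coolant loop | warning light, low oil pressure) ≈ 0.1206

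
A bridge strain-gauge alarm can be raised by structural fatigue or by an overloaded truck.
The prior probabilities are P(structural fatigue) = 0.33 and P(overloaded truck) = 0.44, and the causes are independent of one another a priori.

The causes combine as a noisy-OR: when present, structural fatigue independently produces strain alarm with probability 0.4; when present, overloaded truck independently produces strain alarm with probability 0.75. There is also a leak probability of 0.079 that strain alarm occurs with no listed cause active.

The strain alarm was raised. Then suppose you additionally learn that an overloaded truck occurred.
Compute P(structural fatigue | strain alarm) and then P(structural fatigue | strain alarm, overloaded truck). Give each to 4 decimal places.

P(structural fatigue | strain alarm) ≈ 0.4475; P(structural fatigue | strain alarm, overloaded truck) ≈ 0.3554

Under noisy-OR, P(strain alarm | causes) = 1 − (1−0.079)·∏(1−qᵢ) over the active causes.
P(strain alarm) = 0.079×0.67×0.56 + 0.76975×0.67×0.44 + 0.4474×0.33×0.56 + 0.86185×0.33×0.44 = 0.029641 + 0.226922 + 0.082680 + 0.125141 = 0.464384
Restricting to configurations with structural fatigue present: 0.082680 + 0.125141 = 0.207821.
P(structural fatigue | strain alarm) = 0.207821 / 0.464384 ≈ 0.4475

With the extra evidence:
Enumerate both values of structural fatigue and weight by the priors:
  P(strain alarm | overloaded truck) = 0.76975×0.67 + 0.86185×0.33
        = 0.515733 + 0.284411 = 0.800144
The terms with structural fatigue present sum to 0.284411, so
  P(structural fatigue | strain alarm, overloaded truck) = 0.284411 / 0.800144 ≈ 0.3554
— overloaded truck explains away the evidence for structural fatigue.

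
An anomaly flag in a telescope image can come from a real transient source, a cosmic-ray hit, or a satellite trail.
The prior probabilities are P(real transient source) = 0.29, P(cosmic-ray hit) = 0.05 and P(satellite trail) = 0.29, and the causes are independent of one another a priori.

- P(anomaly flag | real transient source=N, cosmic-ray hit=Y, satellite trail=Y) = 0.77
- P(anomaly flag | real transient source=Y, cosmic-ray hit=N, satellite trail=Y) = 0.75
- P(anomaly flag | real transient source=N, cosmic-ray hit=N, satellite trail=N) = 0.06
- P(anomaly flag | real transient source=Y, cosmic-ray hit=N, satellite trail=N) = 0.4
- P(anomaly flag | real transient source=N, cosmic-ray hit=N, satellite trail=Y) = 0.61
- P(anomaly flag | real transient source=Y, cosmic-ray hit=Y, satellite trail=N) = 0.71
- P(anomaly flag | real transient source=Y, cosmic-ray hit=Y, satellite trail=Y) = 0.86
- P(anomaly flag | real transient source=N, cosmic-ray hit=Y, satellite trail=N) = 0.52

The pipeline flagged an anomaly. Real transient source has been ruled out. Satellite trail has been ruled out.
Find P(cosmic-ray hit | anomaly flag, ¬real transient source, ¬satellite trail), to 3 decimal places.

P(cosmic-ray hit | anomaly flag, ¬real transient source, ¬satellite trail) ≈ 0.313

Sum P(anomaly flag|·) weighted by the priors over both values of cosmic-ray hit:
  P(anomaly flag | ¬real transient source, ¬satellite trail) = 0.06*0.95 + 0.52*0.05
        = 0.057000 + 0.026000 = 0.083000
Keeping only the cosmic-ray hit-present terms gives 0.026000, so
  P(cosmic-ray hit | anomaly flag, ¬real transient source, ¬satellite trail) = 0.026000 / 0.083000 ≈ 0.313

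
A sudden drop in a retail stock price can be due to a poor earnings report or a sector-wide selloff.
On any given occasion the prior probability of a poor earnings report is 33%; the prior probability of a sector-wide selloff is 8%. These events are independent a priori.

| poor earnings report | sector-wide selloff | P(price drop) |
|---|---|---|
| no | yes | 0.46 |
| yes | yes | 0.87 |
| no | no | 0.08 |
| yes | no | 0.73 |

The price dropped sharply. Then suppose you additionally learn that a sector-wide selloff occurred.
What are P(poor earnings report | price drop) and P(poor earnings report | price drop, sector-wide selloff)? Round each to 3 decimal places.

P(poor earnings report | price drop) ≈ 0.768; P(poor earnings report | price drop, sector-wide selloff) ≈ 0.482

P(price drop) = 0.08*0.67*0.92 + 0.46*0.67*0.08 + 0.73*0.33*0.92 + 0.87*0.33*0.08 = 0.049312 + 0.024656 + 0.221628 + 0.022968 = 0.318564
Of this, 0.244596 comes from 0.221628 + 0.022968 (the poor earnings report=true cases).
P(poor earnings report | price drop) = 0.244596 / 0.318564 ≈ 0.768

Now condition on the additional information:
Weight on poor earnings report=true, given the evidence: 0.87×0.33 = 0.287100
Denominator P(price drop | sector-wide selloff): 0.46×0.67 + 0.87×0.33 = 0.595300
Posterior = 0.287100 / 0.595300 ≈ 0.482
— sector-wide selloff explains away the evidence for poor earnings report.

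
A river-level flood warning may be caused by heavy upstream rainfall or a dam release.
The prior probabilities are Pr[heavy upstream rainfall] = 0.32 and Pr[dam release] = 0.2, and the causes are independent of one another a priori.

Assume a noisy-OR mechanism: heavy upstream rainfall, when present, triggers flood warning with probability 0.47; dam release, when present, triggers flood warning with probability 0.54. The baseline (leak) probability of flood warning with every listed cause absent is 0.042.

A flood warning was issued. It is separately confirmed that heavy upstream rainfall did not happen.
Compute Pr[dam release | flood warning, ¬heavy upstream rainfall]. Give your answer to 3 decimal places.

Under noisy-OR, P(flood warning | causes) = 1 − (1−0.042)·∏(1−qᵢ) over the active causes.
Weight on dam release=true, given the evidence: 0.55932×0.2 = 0.111864
Denominator P(flood warning | ¬heavy upstream rainfall): 0.042×0.8 + 0.55932×0.2 = 0.145464
P(dam release | flood warning, ¬heavy upstream rainfall) = 0.111864/0.145464 ≈ 0.769

Pr[dam release | flood warning, ¬heavy upstream rainfall] ≈ 0.769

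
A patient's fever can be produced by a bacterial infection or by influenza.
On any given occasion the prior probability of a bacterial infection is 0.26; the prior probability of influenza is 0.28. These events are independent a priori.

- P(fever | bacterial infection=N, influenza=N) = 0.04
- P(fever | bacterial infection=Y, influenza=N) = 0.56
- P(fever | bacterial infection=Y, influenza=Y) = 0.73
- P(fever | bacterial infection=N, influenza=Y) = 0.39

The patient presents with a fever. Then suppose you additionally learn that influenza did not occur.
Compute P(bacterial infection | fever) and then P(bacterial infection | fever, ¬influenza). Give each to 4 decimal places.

Enumerate the 4 (bacterial infection, influenza) configurations and weight by the priors:
  P(fever) = 0.04*0.74*0.72 + 0.39*0.74*0.28 + 0.56*0.26*0.72 + 0.73*0.26*0.28
        = 0.021312 + 0.080808 + 0.104832 + 0.053144 = 0.260096
The terms with bacterial infection present sum to 0.157976, so
  P(bacterial infection | fever) = 0.157976 / 0.260096 ≈ 0.6074

Now condition on the additional information:
P(fever | ¬influenza) = 0.04×0.74 + 0.56×0.26 = 0.029600 + 0.145600 = 0.175200
The bacterial infection-present share is 0.56×0.26 = 0.145600.
So P(bacterial infection | fever, ¬influenza) = 0.145600/0.175200 ≈ 0.8311.

P(bacterial infection | fever) ≈ 0.6074; P(bacterial infection | fever, ¬influenza) ≈ 0.8311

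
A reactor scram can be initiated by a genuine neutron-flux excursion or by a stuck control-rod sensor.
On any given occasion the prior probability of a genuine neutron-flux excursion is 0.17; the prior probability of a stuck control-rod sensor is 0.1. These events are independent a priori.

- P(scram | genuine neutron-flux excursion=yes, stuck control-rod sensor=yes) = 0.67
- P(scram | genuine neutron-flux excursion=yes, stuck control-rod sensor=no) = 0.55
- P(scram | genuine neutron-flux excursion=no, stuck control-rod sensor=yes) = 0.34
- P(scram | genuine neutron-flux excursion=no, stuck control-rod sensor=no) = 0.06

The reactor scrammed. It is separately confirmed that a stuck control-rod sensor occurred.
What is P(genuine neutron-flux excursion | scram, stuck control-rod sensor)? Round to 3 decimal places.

Weight on genuine neutron-flux excursion=true, given the evidence: 0.67×0.17 = 0.113900
Normalizer over all consistent configurations: 0.34×0.83 + 0.67×0.17 = 0.396100
Posterior = 0.113900 / 0.396100 ≈ 0.288

P(genuine neutron-flux excursion | scram, stuck control-rod sensor) ≈ 0.288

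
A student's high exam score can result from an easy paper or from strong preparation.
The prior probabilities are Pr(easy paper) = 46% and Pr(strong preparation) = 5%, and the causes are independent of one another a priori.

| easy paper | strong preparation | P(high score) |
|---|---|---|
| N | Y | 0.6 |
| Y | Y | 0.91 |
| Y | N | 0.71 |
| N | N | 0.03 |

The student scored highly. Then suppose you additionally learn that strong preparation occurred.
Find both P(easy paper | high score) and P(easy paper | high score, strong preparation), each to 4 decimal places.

Enumerate the 4 (easy paper, strong preparation) configurations and weight by the priors:
  P(high score) = 0.03·0.54·0.95 + 0.6·0.54·0.05 + 0.71·0.46·0.95 + 0.91·0.46·0.05
        = 0.015390 + 0.016200 + 0.310270 + 0.020930 = 0.362790
Configurations with easy paper contribute 0.331200, so
  P(easy paper | high score) = 0.331200 / 0.362790 ≈ 0.9129

Now condition on the additional information:
For the numerator, keep only easy paper=true terms: 0.91×0.46 = 0.418600
The normalizing constant is 0.6×0.54 + 0.91×0.46 = 0.742600
Posterior = 0.418600 / 0.742600 ≈ 0.5637
Conditioning on strong preparation lowers the posterior on easy paper: the classic explaining-away effect in a common-effect structure.

P(easy paper | high score) ≈ 0.9129; P(easy paper | high score, strong preparation) ≈ 0.5637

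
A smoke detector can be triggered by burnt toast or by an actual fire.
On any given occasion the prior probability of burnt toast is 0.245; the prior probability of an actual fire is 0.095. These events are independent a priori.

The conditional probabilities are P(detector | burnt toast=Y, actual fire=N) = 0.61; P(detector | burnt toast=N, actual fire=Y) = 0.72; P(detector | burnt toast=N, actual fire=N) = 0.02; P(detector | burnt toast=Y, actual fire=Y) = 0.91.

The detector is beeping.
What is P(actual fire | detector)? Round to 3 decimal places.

P(detector) = 0.02*0.755*0.905 + 0.72*0.755*0.095 + 0.61*0.245*0.905 + 0.91*0.245*0.095 = 0.013666 + 0.051642 + 0.135252 + 0.021180 = 0.221740
Restricting to configurations with actual fire present: 0.051642 + 0.021180 = 0.072822.
Hence the posterior is 0.072822/0.221740 ≈ 0.328.

P(actual fire | detector) ≈ 0.328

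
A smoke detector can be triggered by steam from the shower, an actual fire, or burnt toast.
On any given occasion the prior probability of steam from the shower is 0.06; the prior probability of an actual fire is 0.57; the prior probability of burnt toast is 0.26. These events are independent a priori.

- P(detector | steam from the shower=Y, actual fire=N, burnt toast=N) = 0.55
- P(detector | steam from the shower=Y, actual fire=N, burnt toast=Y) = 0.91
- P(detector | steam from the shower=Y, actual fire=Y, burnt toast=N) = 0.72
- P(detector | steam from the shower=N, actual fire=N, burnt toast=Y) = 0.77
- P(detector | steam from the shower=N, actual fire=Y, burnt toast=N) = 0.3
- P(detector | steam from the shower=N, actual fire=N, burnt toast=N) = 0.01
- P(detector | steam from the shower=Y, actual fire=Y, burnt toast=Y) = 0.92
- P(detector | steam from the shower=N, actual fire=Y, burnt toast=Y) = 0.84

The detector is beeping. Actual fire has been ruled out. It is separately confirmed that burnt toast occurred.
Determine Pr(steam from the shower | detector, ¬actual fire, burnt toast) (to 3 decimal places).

By total probability over both values of steam from the shower:
  P(detector | ¬actual fire, burnt toast) = 0.77×0.94 + 0.91×0.06
        = 0.723800 + 0.054600 = 0.778400
Keeping only the steam from the shower-present terms gives 0.054600, so
  P(steam from the shower | detector, ¬actual fire, burnt toast) = 0.054600 / 0.778400 ≈ 0.070

Pr(steam from the shower | detector, ¬actual fire, burnt toast) ≈ 0.070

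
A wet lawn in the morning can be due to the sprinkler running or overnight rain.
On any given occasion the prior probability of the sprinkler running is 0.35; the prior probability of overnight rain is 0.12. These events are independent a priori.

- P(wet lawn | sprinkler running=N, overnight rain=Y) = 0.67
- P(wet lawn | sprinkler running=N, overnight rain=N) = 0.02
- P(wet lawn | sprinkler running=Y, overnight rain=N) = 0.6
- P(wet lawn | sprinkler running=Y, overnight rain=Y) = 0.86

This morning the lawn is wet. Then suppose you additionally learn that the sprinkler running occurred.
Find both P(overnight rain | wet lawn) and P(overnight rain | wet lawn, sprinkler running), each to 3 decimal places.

P(overnight rain | wet lawn) ≈ 0.311; P(overnight rain | wet lawn, sprinkler running) ≈ 0.163

Weight on overnight rain=true, given the evidence: 0.052260 + 0.036120 = 0.088380
The normalizing constant is 0.02·0.65·0.88 + 0.67·0.65·0.12 + 0.6·0.35·0.88 + 0.86·0.35·0.12 = 0.284620
Posterior = 0.088380 / 0.284620 ≈ 0.311

Now also conditioning on sprinkler running=true:
By total probability over both values of overnight rain:
  P(wet lawn | sprinkler running) = 0.6·0.88 + 0.86·0.12
        = 0.528000 + 0.103200 = 0.631200
The terms with overnight rain present sum to 0.103200, so
  P(overnight rain | wet lawn, sprinkler running) = 0.103200 / 0.631200 ≈ 0.163
Conditioning on sprinkler running lowers the posterior on overnight rain: the classic explaining-away effect in a common-effect structure.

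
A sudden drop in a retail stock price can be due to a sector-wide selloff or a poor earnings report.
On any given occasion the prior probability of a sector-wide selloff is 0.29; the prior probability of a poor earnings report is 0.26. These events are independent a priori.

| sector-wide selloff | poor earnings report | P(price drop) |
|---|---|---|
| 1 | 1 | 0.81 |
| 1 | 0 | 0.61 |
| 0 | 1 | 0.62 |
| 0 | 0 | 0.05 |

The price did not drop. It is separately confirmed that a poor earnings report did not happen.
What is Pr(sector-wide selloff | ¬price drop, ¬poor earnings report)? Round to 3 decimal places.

For the numerator, keep only sector-wide selloff=true terms: 0.39*0.29 = 0.113100
Normalizer over all consistent configurations: 0.95*0.71 + 0.39*0.29 = 0.787600
P(sector-wide selloff | ¬price drop, ¬poor earnings report) = 0.113100/0.787600 ≈ 0.144

Pr(sector-wide selloff | ¬price drop, ¬poor earnings report) ≈ 0.144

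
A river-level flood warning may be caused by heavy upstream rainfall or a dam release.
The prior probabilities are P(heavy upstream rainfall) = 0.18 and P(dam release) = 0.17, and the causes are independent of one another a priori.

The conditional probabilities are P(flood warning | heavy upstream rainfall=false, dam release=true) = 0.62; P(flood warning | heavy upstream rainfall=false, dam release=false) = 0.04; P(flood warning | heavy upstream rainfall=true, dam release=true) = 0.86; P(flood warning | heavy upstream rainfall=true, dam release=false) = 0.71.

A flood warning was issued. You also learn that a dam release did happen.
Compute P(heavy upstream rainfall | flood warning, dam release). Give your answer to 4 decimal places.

Numerator (weight on configurations with heavy upstream rainfall): 0.86·0.18 = 0.154800
The normalizing constant is 0.62·0.82 + 0.86·0.18 = 0.663200
P(heavy upstream rainfall | flood warning, dam release) = 0.154800/0.663200 ≈ 0.2334

P(heavy upstream rainfall | flood warning, dam release) ≈ 0.2334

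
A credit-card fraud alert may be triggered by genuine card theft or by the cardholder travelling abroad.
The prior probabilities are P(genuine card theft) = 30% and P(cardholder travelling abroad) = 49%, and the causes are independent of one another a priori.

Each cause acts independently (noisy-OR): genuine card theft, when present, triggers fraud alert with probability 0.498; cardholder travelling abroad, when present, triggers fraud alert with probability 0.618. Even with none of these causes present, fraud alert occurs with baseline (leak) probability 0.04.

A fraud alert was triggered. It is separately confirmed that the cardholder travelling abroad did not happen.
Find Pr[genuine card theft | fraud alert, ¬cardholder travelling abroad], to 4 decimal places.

Under noisy-OR, P(fraud alert | causes) = 1 − (1−0.04)·∏(1−qᵢ) over the active causes.
By total probability over both values of genuine card theft:
  P(fraud alert | ¬cardholder travelling abroad) = 0.04*0.7 + 0.51808*0.3
        = 0.028000 + 0.155424 = 0.183424
Keeping only the genuine card theft-present terms gives 0.155424, so
  P(genuine card theft | fraud alert, ¬cardholder travelling abroad) = 0.155424 / 0.183424 ≈ 0.8473

Pr[genuine card theft | fraud alert, ¬cardholder travelling abroad] ≈ 0.8473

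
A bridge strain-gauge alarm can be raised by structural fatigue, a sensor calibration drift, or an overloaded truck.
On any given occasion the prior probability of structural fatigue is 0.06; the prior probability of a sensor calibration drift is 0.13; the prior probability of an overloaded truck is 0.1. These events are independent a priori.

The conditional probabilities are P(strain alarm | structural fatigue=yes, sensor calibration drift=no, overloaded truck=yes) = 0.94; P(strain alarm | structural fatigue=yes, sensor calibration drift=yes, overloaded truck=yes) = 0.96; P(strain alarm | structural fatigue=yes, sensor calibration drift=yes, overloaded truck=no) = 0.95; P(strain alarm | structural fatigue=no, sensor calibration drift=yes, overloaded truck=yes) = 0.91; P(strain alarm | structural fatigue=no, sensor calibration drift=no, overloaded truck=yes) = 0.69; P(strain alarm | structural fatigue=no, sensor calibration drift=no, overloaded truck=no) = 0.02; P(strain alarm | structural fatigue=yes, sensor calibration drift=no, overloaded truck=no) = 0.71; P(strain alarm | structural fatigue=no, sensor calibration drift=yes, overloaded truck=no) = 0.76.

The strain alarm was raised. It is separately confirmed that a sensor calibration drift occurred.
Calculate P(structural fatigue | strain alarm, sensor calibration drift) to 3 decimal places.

P(strain alarm | sensor calibration drift) = 0.76*0.94*0.9 + 0.91*0.94*0.1 + 0.95*0.06*0.9 + 0.96*0.06*0.1 = 0.642960 + 0.085540 + 0.051300 + 0.005760 = 0.785560
The structural fatigue-present share is 0.051300 + 0.005760 = 0.057060.
So P(structural fatigue | strain alarm, sensor calibration drift) = 0.057060/0.785560 ≈ 0.073.

P(structural fatigue | strain alarm, sensor calibration drift) ≈ 0.073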